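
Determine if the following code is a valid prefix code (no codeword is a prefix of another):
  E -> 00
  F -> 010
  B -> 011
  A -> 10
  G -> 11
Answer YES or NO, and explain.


Checking each pair (does one codeword prefix another?):
  E='00' vs F='010': no prefix
  E='00' vs B='011': no prefix
  E='00' vs A='10': no prefix
  E='00' vs G='11': no prefix
  F='010' vs E='00': no prefix
  F='010' vs B='011': no prefix
  F='010' vs A='10': no prefix
  F='010' vs G='11': no prefix
  B='011' vs E='00': no prefix
  B='011' vs F='010': no prefix
  B='011' vs A='10': no prefix
  B='011' vs G='11': no prefix
  A='10' vs E='00': no prefix
  A='10' vs F='010': no prefix
  A='10' vs B='011': no prefix
  A='10' vs G='11': no prefix
  G='11' vs E='00': no prefix
  G='11' vs F='010': no prefix
  G='11' vs B='011': no prefix
  G='11' vs A='10': no prefix
No violation found over all pairs.

YES -- this is a valid prefix code. No codeword is a prefix of any other codeword.


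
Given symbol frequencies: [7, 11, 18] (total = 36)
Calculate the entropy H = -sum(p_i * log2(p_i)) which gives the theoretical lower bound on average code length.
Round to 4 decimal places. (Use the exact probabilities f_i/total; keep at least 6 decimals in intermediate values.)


Per-symbol terms -p_i * log2(p_i) with p_i = f_i/36:
  p = 7/36 = 0.194444: log2(p) = -2.362570, -p*log2(p) = 0.459389
  p = 11/36 = 0.305556: log2(p) = -1.710493, -p*log2(p) = 0.522651
  p = 18/36 = 0.500000: log2(p) = -1.000000, -p*log2(p) = 0.500000
H = 0.459389 + 0.522651 + 0.500000 = 1.482040

H = 1.482 bits/symbol


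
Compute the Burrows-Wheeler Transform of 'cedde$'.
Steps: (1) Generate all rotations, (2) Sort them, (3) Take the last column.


Rotations (sorted):
  0: $cedde -> last char: e
  1: cedde$ -> last char: $
  2: dde$ce -> last char: e
  3: de$ced -> last char: d
  4: e$cedd -> last char: d
  5: edde$c -> last char: c


BWT = e$eddc


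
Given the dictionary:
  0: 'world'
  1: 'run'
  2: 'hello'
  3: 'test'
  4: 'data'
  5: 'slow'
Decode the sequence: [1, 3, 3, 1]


Look up each index in the dictionary:
  1 -> 'run'
  3 -> 'test'
  3 -> 'test'
  1 -> 'run'

Decoded: "run test test run"


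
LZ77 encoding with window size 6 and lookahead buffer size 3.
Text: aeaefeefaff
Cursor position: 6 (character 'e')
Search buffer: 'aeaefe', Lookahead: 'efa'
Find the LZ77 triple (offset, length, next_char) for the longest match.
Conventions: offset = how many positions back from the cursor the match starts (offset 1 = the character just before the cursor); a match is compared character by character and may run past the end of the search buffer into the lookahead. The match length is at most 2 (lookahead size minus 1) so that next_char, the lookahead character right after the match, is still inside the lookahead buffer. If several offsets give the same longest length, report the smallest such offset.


Try each offset into the search buffer:
  offset=1 (pos 5, char 'e'): match length 1
  offset=2 (pos 4, char 'f'): match length 0
  offset=3 (pos 3, char 'e'): match length 2
  offset=4 (pos 2, char 'a'): match length 0
  offset=5 (pos 1, char 'e'): match length 1
  offset=6 (pos 0, char 'a'): match length 0
Longest match has length 2 at offset 3.
next_char = character at position 6 + 2 = 8 -> 'a'

Best match: offset=3, length=2 (matching 'ef' starting at position 3)
LZ77 triple: (3, 2, 'a')


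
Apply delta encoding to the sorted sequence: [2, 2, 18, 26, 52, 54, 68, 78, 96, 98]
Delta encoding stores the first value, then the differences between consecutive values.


First value: 2
Deltas:
  2 - 2 = 0
  18 - 2 = 16
  26 - 18 = 8
  52 - 26 = 26
  54 - 52 = 2
  68 - 54 = 14
  78 - 68 = 10
  96 - 78 = 18
  98 - 96 = 2


Delta encoded: [2, 0, 16, 8, 26, 2, 14, 10, 18, 2]


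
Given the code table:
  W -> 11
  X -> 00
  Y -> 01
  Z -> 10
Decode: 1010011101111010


Decoding:
10 -> Z
10 -> Z
01 -> Y
11 -> W
01 -> Y
11 -> W
10 -> Z
10 -> Z


Result: ZZYWYWZZ


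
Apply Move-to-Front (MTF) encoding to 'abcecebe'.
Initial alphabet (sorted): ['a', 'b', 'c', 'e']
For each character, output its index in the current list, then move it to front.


MTF encoding:
'a': index 0 in ['a', 'b', 'c', 'e'] -> ['a', 'b', 'c', 'e']
'b': index 1 in ['a', 'b', 'c', 'e'] -> ['b', 'a', 'c', 'e']
'c': index 2 in ['b', 'a', 'c', 'e'] -> ['c', 'b', 'a', 'e']
'e': index 3 in ['c', 'b', 'a', 'e'] -> ['e', 'c', 'b', 'a']
'c': index 1 in ['e', 'c', 'b', 'a'] -> ['c', 'e', 'b', 'a']
'e': index 1 in ['c', 'e', 'b', 'a'] -> ['e', 'c', 'b', 'a']
'b': index 2 in ['e', 'c', 'b', 'a'] -> ['b', 'e', 'c', 'a']
'e': index 1 in ['b', 'e', 'c', 'a'] -> ['e', 'b', 'c', 'a']


Output: [0, 1, 2, 3, 1, 1, 2, 1]


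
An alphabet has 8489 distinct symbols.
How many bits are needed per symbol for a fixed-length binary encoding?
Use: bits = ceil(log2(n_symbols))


log2(8489) = 13.0514
Bracket: 2^13 = 8192 < 8489 <= 2^14 = 16384
So ceil(log2(8489)) = 14

bits = ceil(log2(8489)) = ceil(13.0514) = 14 bits


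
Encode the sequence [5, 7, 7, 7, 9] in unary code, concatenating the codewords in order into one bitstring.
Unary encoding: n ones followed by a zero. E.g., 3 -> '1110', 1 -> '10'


Encode each number as n ones followed by a terminating 0:
  5 -> 111110 (6 bits)
  7 -> 11111110 (8 bits)
  7 -> 11111110 (8 bits)
  7 -> 11111110 (8 bits)
  9 -> 1111111110 (10 bits)
Total length = 6 + 8 + 8 + 8 + 10 = 40 bits.

Unary([5, 7, 7, 7, 9]) = 1111101111111011111110111111101111111110 (40 bits)


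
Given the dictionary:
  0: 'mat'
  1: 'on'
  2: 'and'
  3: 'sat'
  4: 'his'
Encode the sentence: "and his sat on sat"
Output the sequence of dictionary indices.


Look up each word in the dictionary:
  'and' -> 2
  'his' -> 4
  'sat' -> 3
  'on' -> 1
  'sat' -> 3

Encoded: [2, 4, 3, 1, 3]


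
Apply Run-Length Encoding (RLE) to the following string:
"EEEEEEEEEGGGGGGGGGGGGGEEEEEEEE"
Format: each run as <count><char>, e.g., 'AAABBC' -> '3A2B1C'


Scanning runs left to right:
  i=0: run of 'E' x 9 -> '9E'
  i=9: run of 'G' x 13 -> '13G'
  i=22: run of 'E' x 8 -> '8E'

RLE = 9E13G8E


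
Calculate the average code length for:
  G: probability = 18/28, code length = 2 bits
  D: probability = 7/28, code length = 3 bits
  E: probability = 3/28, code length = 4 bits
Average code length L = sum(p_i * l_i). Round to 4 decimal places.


Weighted contributions p_i * l_i:
  G: (18/28) * 2 = 36/28
  D: (7/28) * 3 = 21/28
  E: (3/28) * 4 = 12/28
Sum = (36 + 21 + 12)/28 = 69/28

L = 69/28 = 2.4643 bits/symbol


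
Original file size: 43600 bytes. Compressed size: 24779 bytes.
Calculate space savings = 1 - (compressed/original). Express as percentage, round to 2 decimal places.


ratio = compressed/original = 24779/43600 = 0.568326
savings = 1 - ratio = 1 - 0.568326 = 0.431674
as a percentage: 0.431674 * 100 = 43.17%

Space savings = 1 - 24779/43600 = 43.17%


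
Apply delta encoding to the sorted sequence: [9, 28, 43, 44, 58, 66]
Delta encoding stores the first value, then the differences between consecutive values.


First value: 9
Deltas:
  28 - 9 = 19
  43 - 28 = 15
  44 - 43 = 1
  58 - 44 = 14
  66 - 58 = 8


Delta encoded: [9, 19, 15, 1, 14, 8]


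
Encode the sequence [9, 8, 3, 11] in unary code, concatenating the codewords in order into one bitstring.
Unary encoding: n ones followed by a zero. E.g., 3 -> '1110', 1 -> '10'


Encode each number as n ones followed by a terminating 0:
  9 -> 1111111110 (10 bits)
  8 -> 111111110 (9 bits)
  3 -> 1110 (4 bits)
  11 -> 111111111110 (12 bits)
Total length = 10 + 9 + 4 + 12 = 35 bits.

Unary([9, 8, 3, 11]) = 11111111101111111101110111111111110 (35 bits)


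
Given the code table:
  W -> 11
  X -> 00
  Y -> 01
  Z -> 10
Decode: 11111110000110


Decoding:
11 -> W
11 -> W
11 -> W
10 -> Z
00 -> X
01 -> Y
10 -> Z


Result: WWWZXYZ


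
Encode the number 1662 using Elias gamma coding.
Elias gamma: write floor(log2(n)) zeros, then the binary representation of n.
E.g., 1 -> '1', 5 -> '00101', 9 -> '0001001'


num_bits = floor(log2(1662)) + 1 = 11
leading_zeros = num_bits - 1 = 10
binary(1662) = 11001111110

Elias gamma(1662) = '0000000000' + '11001111110' = 000000000011001111110 (21 bits)


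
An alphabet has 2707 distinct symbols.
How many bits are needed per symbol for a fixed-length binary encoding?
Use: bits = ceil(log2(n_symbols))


log2(2707) = 11.4025
Bracket: 2^11 = 2048 < 2707 <= 2^12 = 4096
So ceil(log2(2707)) = 12

bits = ceil(log2(2707)) = ceil(11.4025) = 12 bits


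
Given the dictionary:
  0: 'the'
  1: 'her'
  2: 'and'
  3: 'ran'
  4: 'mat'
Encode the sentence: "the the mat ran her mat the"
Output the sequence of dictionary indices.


Look up each word in the dictionary:
  'the' -> 0
  'the' -> 0
  'mat' -> 4
  'ran' -> 3
  'her' -> 1
  'mat' -> 4
  'the' -> 0

Encoded: [0, 0, 4, 3, 1, 4, 0]


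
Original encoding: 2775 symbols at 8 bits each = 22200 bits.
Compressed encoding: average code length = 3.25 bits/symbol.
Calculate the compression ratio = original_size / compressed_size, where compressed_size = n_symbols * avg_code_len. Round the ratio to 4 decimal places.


original_size = n_symbols * orig_bits = 2775 * 8 = 22200 bits
compressed_size = n_symbols * avg_code_len = 2775 * 3.25 = 9018.75 bits
ratio = original_size / compressed_size = 22200 / 9018.75 = 2.4615

Compression ratio = 2.4615


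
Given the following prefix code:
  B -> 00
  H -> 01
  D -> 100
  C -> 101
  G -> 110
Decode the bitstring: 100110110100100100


Decoding step by step:
Bits 100 -> D
Bits 110 -> G
Bits 110 -> G
Bits 100 -> D
Bits 100 -> D
Bits 100 -> D


Decoded message: DGGDDD


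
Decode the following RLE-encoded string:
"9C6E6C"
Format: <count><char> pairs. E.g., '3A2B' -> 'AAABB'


Expanding each <count><char> pair:
  9C -> 'CCCCCCCCC'
  6E -> 'EEEEEE'
  6C -> 'CCCCCC'

Decoded = CCCCCCCCCEEEEEECCCCCC


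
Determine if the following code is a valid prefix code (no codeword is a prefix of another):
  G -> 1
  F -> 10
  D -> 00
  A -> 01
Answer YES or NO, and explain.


Checking each pair (does one codeword prefix another?):
  G='1' vs F='10': prefix -- VIOLATION

NO -- this is NOT a valid prefix code. G (1) is a prefix of F (10).


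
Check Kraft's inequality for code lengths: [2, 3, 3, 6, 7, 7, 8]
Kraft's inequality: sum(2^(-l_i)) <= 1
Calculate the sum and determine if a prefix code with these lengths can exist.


Sum = 2^(-2) + 2^(-3) + 2^(-3) + 2^(-6) + 2^(-7) + 2^(-7) + 2^(-8)
    = 0.25 + 0.125 + 0.125 + 0.015625 + 0.0078125 + 0.0078125 + 0.00390625
    = 137/256 = 0.53515625
Since 0.53515625 <= 1, Kraft's inequality IS satisfied.
A prefix code with these lengths CAN exist.

Kraft sum = 0.53515625. Satisfied.


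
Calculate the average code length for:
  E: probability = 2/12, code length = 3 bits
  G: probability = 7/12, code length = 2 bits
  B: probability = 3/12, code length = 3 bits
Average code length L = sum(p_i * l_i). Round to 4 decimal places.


Weighted contributions p_i * l_i:
  E: (2/12) * 3 = 6/12
  G: (7/12) * 2 = 14/12
  B: (3/12) * 3 = 9/12
Sum = (6 + 14 + 9)/12 = 29/12

L = 29/12 = 2.4167 bits/symbol


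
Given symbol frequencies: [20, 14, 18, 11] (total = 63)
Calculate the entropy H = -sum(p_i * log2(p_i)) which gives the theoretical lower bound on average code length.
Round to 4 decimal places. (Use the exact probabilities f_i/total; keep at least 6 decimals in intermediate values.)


Per-symbol terms -p_i * log2(p_i) with p_i = f_i/63:
  p = 20/63 = 0.317460: log2(p) = -1.655352, -p*log2(p) = 0.525509
  p = 14/63 = 0.222222: log2(p) = -2.169925, -p*log2(p) = 0.482206
  p = 18/63 = 0.285714: log2(p) = -1.807355, -p*log2(p) = 0.516387
  p = 11/63 = 0.174603: log2(p) = -2.517848, -p*log2(p) = 0.439624
H = 0.525509 + 0.482206 + 0.516387 + 0.439624 = 1.963726

H = 1.9637 bits/symbol


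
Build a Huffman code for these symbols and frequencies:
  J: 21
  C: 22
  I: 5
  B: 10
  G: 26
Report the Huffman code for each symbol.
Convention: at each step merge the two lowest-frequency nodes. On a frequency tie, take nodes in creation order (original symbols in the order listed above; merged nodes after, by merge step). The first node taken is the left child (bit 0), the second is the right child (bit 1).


Huffman tree construction:
Step 1: Merge I(5) + B(10) = 15
Step 2: Merge (I+B)(15) + J(21) = 36
Step 3: Merge C(22) + G(26) = 48
Step 4: Merge ((I+B)+J)(36) + (C+G)(48) = 84
Read each symbol's code off the tree from the root (left child = 0, right child = 1).

Codes:
  J: 01 (length 2)
  C: 10 (length 2)
  I: 000 (length 3)
  B: 001 (length 3)
  G: 11 (length 2)
Average code length: 183/84 = 2.1786 bits/symbol


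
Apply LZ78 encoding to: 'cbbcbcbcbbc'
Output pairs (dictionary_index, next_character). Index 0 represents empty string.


LZ78 encoding steps:
Dictionary: {0: ''}
Step 1: w='' (idx 0), next='c' -> output (0, 'c'), add 'c' as idx 1
Step 2: w='' (idx 0), next='b' -> output (0, 'b'), add 'b' as idx 2
Step 3: w='b' (idx 2), next='c' -> output (2, 'c'), add 'bc' as idx 3
Step 4: w='bc' (idx 3), next='b' -> output (3, 'b'), add 'bcb' as idx 4
Step 5: w='c' (idx 1), next='b' -> output (1, 'b'), add 'cb' as idx 5
Step 6: w='bc' (idx 3), end of input -> output (3, '')


Encoded: [(0, 'c'), (0, 'b'), (2, 'c'), (3, 'b'), (1, 'b'), (3, '')]


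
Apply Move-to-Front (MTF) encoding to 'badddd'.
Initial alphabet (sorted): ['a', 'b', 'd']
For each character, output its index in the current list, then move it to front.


MTF encoding:
'b': index 1 in ['a', 'b', 'd'] -> ['b', 'a', 'd']
'a': index 1 in ['b', 'a', 'd'] -> ['a', 'b', 'd']
'd': index 2 in ['a', 'b', 'd'] -> ['d', 'a', 'b']
'd': index 0 in ['d', 'a', 'b'] -> ['d', 'a', 'b']
'd': index 0 in ['d', 'a', 'b'] -> ['d', 'a', 'b']
'd': index 0 in ['d', 'a', 'b'] -> ['d', 'a', 'b']


Output: [1, 1, 2, 0, 0, 0]


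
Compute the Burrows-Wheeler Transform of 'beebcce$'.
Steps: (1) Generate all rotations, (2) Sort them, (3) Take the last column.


Rotations (sorted):
  0: $beebcce -> last char: e
  1: bcce$bee -> last char: e
  2: beebcce$ -> last char: $
  3: cce$beeb -> last char: b
  4: ce$beebc -> last char: c
  5: e$beebcc -> last char: c
  6: ebcce$be -> last char: e
  7: eebcce$b -> last char: b


BWT = ee$bcceb


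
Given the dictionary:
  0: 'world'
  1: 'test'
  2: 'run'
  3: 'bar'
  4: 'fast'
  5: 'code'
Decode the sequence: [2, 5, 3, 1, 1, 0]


Look up each index in the dictionary:
  2 -> 'run'
  5 -> 'code'
  3 -> 'bar'
  1 -> 'test'
  1 -> 'test'
  0 -> 'world'

Decoded: "run code bar test test world"


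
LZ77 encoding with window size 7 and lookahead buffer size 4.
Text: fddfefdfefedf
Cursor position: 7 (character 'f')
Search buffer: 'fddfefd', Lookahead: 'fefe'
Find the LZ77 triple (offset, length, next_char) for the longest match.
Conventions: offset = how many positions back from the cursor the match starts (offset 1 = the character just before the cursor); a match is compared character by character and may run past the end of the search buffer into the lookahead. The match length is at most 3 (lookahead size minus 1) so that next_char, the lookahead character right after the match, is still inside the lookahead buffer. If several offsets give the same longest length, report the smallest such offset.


Try each offset into the search buffer:
  offset=1 (pos 6, char 'd'): match length 0
  offset=2 (pos 5, char 'f'): match length 1
  offset=3 (pos 4, char 'e'): match length 0
  offset=4 (pos 3, char 'f'): match length 3
  offset=5 (pos 2, char 'd'): match length 0
  offset=6 (pos 1, char 'd'): match length 0
  offset=7 (pos 0, char 'f'): match length 1
Longest match has length 3 at offset 4.
next_char = character at position 7 + 3 = 10 -> 'e'

Best match: offset=4, length=3 (matching 'fef' starting at position 3)
LZ77 triple: (4, 3, 'e')


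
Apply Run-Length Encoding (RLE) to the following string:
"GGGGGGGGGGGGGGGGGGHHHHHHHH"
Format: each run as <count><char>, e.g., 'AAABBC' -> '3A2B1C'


Scanning runs left to right:
  i=0: run of 'G' x 18 -> '18G'
  i=18: run of 'H' x 8 -> '8H'

RLE = 18G8H


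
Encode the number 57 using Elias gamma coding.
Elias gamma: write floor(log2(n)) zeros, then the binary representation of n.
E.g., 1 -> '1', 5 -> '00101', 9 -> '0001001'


num_bits = floor(log2(57)) + 1 = 6
leading_zeros = num_bits - 1 = 5
binary(57) = 111001

Elias gamma(57) = '00000' + '111001' = 00000111001 (11 bits)


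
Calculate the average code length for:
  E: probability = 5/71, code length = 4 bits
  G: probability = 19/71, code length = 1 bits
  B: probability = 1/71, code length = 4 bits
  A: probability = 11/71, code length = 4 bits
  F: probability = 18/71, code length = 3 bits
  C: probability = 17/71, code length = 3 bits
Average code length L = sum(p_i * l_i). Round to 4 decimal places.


Weighted contributions p_i * l_i:
  E: (5/71) * 4 = 20/71
  G: (19/71) * 1 = 19/71
  B: (1/71) * 4 = 4/71
  A: (11/71) * 4 = 44/71
  F: (18/71) * 3 = 54/71
  C: (17/71) * 3 = 51/71
Sum = (20 + 19 + 4 + 44 + 54 + 51)/71 = 192/71

L = 192/71 = 2.7042 bits/symbol


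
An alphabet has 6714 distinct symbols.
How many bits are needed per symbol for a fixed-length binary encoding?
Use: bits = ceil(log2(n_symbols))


log2(6714) = 12.713
Bracket: 2^12 = 4096 < 6714 <= 2^13 = 8192
So ceil(log2(6714)) = 13

bits = ceil(log2(6714)) = ceil(12.713) = 13 bits


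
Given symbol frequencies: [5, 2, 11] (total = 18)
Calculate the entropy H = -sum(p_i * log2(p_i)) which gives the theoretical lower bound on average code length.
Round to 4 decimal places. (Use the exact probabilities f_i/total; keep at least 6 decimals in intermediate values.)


Per-symbol terms -p_i * log2(p_i) with p_i = f_i/18:
  p = 5/18 = 0.277778: log2(p) = -1.847997, -p*log2(p) = 0.513332
  p = 2/18 = 0.111111: log2(p) = -3.169925, -p*log2(p) = 0.352214
  p = 11/18 = 0.611111: log2(p) = -0.710493, -p*log2(p) = 0.434190
H = 0.513332 + 0.352214 + 0.434190 = 1.299736

H = 1.2997 bits/symbol


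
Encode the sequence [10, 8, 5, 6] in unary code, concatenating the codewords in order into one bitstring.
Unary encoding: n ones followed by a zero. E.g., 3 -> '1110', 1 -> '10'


Encode each number as n ones followed by a terminating 0:
  10 -> 11111111110 (11 bits)
  8 -> 111111110 (9 bits)
  5 -> 111110 (6 bits)
  6 -> 1111110 (7 bits)
Total length = 11 + 9 + 6 + 7 = 33 bits.

Unary([10, 8, 5, 6]) = 111111111101111111101111101111110 (33 bits)


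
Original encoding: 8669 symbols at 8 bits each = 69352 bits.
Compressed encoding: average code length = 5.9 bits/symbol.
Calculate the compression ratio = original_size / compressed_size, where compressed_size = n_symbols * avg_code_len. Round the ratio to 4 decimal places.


original_size = n_symbols * orig_bits = 8669 * 8 = 69352 bits
compressed_size = n_symbols * avg_code_len = 8669 * 5.9 = 51147.1 bits
ratio = original_size / compressed_size = 69352 / 51147.1 = 1.3559

Compression ratio = 1.3559


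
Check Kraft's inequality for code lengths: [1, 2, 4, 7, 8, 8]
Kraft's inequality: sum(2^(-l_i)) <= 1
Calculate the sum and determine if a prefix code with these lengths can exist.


Sum = 2^(-1) + 2^(-2) + 2^(-4) + 2^(-7) + 2^(-8) + 2^(-8)
    = 0.5 + 0.25 + 0.0625 + 0.0078125 + 0.00390625 + 0.00390625
    = 212/256 = 0.828125
Since 0.828125 <= 1, Kraft's inequality IS satisfied.
A prefix code with these lengths CAN exist.

Kraft sum = 0.828125. Satisfied.


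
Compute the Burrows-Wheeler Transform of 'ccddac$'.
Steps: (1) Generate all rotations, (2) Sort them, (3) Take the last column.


Rotations (sorted):
  0: $ccddac -> last char: c
  1: ac$ccdd -> last char: d
  2: c$ccdda -> last char: a
  3: ccddac$ -> last char: $
  4: cddac$c -> last char: c
  5: dac$ccd -> last char: d
  6: ddac$cc -> last char: c


BWT = cda$cdc


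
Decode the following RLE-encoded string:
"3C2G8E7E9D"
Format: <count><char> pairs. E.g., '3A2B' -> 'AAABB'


Expanding each <count><char> pair:
  3C -> 'CCC'
  2G -> 'GG'
  8E -> 'EEEEEEEE'
  7E -> 'EEEEEEE'
  9D -> 'DDDDDDDDD'

Decoded = CCCGGEEEEEEEEEEEEEEEDDDDDDDDD


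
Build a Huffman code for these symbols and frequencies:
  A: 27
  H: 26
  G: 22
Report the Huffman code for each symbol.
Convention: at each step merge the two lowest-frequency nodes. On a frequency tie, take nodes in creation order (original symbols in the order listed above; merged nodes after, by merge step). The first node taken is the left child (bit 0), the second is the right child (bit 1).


Huffman tree construction:
Step 1: Merge G(22) + H(26) = 48
Step 2: Merge A(27) + (G+H)(48) = 75
Read each symbol's code off the tree from the root (left child = 0, right child = 1).

Codes:
  A: 0 (length 1)
  H: 11 (length 2)
  G: 10 (length 2)
Average code length: 123/75 = 1.6400 bits/symbol


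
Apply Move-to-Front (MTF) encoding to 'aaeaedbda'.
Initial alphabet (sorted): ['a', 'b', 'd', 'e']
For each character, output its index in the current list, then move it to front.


MTF encoding:
'a': index 0 in ['a', 'b', 'd', 'e'] -> ['a', 'b', 'd', 'e']
'a': index 0 in ['a', 'b', 'd', 'e'] -> ['a', 'b', 'd', 'e']
'e': index 3 in ['a', 'b', 'd', 'e'] -> ['e', 'a', 'b', 'd']
'a': index 1 in ['e', 'a', 'b', 'd'] -> ['a', 'e', 'b', 'd']
'e': index 1 in ['a', 'e', 'b', 'd'] -> ['e', 'a', 'b', 'd']
'd': index 3 in ['e', 'a', 'b', 'd'] -> ['d', 'e', 'a', 'b']
'b': index 3 in ['d', 'e', 'a', 'b'] -> ['b', 'd', 'e', 'a']
'd': index 1 in ['b', 'd', 'e', 'a'] -> ['d', 'b', 'e', 'a']
'a': index 3 in ['d', 'b', 'e', 'a'] -> ['a', 'd', 'b', 'e']


Output: [0, 0, 3, 1, 1, 3, 3, 1, 3]


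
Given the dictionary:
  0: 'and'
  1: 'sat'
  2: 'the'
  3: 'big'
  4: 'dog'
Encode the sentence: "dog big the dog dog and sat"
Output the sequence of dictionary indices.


Look up each word in the dictionary:
  'dog' -> 4
  'big' -> 3
  'the' -> 2
  'dog' -> 4
  'dog' -> 4
  'and' -> 0
  'sat' -> 1

Encoded: [4, 3, 2, 4, 4, 0, 1]


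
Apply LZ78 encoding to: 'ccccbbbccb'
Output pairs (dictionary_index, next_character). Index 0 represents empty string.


LZ78 encoding steps:
Dictionary: {0: ''}
Step 1: w='' (idx 0), next='c' -> output (0, 'c'), add 'c' as idx 1
Step 2: w='c' (idx 1), next='c' -> output (1, 'c'), add 'cc' as idx 2
Step 3: w='c' (idx 1), next='b' -> output (1, 'b'), add 'cb' as idx 3
Step 4: w='' (idx 0), next='b' -> output (0, 'b'), add 'b' as idx 4
Step 5: w='b' (idx 4), next='c' -> output (4, 'c'), add 'bc' as idx 5
Step 6: w='cb' (idx 3), end of input -> output (3, '')


Encoded: [(0, 'c'), (1, 'c'), (1, 'b'), (0, 'b'), (4, 'c'), (3, '')]


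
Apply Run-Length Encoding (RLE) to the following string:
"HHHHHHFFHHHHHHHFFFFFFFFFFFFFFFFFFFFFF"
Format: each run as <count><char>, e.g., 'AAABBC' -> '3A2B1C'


Scanning runs left to right:
  i=0: run of 'H' x 6 -> '6H'
  i=6: run of 'F' x 2 -> '2F'
  i=8: run of 'H' x 7 -> '7H'
  i=15: run of 'F' x 22 -> '22F'

RLE = 6H2F7H22F


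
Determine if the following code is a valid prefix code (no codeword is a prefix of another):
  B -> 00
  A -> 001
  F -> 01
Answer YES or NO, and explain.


Checking each pair (does one codeword prefix another?):
  B='00' vs A='001': prefix -- VIOLATION

NO -- this is NOT a valid prefix code. B (00) is a prefix of A (001).


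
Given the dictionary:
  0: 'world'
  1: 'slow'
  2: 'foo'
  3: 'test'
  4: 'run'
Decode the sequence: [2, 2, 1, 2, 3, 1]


Look up each index in the dictionary:
  2 -> 'foo'
  2 -> 'foo'
  1 -> 'slow'
  2 -> 'foo'
  3 -> 'test'
  1 -> 'slow'

Decoded: "foo foo slow foo test slow"


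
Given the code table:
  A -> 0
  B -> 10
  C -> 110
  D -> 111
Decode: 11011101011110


Decoding:
110 -> C
111 -> D
0 -> A
10 -> B
111 -> D
10 -> B


Result: CDABDB


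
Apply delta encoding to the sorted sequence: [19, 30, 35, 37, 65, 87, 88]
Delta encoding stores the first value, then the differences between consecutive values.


First value: 19
Deltas:
  30 - 19 = 11
  35 - 30 = 5
  37 - 35 = 2
  65 - 37 = 28
  87 - 65 = 22
  88 - 87 = 1


Delta encoded: [19, 11, 5, 2, 28, 22, 1]


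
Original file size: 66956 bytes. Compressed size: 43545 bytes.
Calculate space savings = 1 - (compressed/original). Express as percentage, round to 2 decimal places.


ratio = compressed/original = 43545/66956 = 0.650352
savings = 1 - ratio = 1 - 0.650352 = 0.349648
as a percentage: 0.349648 * 100 = 34.96%

Space savings = 1 - 43545/66956 = 34.96%


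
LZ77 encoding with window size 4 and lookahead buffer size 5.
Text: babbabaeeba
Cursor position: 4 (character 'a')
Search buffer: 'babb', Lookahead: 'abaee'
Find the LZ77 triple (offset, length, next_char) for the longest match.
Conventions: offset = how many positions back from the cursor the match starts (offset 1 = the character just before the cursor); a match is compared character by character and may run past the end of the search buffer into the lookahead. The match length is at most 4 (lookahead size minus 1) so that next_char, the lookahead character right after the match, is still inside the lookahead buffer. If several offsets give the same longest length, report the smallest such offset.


Try each offset into the search buffer:
  offset=1 (pos 3, char 'b'): match length 0
  offset=2 (pos 2, char 'b'): match length 0
  offset=3 (pos 1, char 'a'): match length 2
  offset=4 (pos 0, char 'b'): match length 0
Longest match has length 2 at offset 3.
next_char = character at position 4 + 2 = 6 -> 'a'

Best match: offset=3, length=2 (matching 'ab' starting at position 1)
LZ77 triple: (3, 2, 'a')


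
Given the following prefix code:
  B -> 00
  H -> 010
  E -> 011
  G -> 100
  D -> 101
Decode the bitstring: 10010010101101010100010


Decoding step by step:
Bits 100 -> G
Bits 100 -> G
Bits 101 -> D
Bits 011 -> E
Bits 010 -> H
Bits 101 -> D
Bits 00 -> B
Bits 010 -> H


Decoded message: GGDEHDBH


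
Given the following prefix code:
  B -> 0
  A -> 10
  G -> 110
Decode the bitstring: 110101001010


Decoding step by step:
Bits 110 -> G
Bits 10 -> A
Bits 10 -> A
Bits 0 -> B
Bits 10 -> A
Bits 10 -> A


Decoded message: GAABAA


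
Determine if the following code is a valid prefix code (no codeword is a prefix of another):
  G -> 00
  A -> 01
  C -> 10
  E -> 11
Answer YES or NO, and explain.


Checking each pair (does one codeword prefix another?):
  G='00' vs A='01': no prefix
  G='00' vs C='10': no prefix
  G='00' vs E='11': no prefix
  A='01' vs G='00': no prefix
  A='01' vs C='10': no prefix
  A='01' vs E='11': no prefix
  C='10' vs G='00': no prefix
  C='10' vs A='01': no prefix
  C='10' vs E='11': no prefix
  E='11' vs G='00': no prefix
  E='11' vs A='01': no prefix
  E='11' vs C='10': no prefix
No violation found over all pairs.

YES -- this is a valid prefix code. No codeword is a prefix of any other codeword.


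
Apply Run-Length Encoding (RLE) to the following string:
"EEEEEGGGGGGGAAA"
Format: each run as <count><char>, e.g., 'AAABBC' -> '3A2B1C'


Scanning runs left to right:
  i=0: run of 'E' x 5 -> '5E'
  i=5: run of 'G' x 7 -> '7G'
  i=12: run of 'A' x 3 -> '3A'

RLE = 5E7G3A


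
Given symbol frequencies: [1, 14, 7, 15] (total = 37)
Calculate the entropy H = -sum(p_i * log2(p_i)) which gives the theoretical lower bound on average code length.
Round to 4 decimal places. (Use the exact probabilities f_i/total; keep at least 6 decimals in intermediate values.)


Per-symbol terms -p_i * log2(p_i) with p_i = f_i/37:
  p = 1/37 = 0.027027: log2(p) = -5.209453, -p*log2(p) = 0.140796
  p = 14/37 = 0.378378: log2(p) = -1.402098, -p*log2(p) = 0.530524
  p = 7/37 = 0.189189: log2(p) = -2.402098, -p*log2(p) = 0.454451
  p = 15/37 = 0.405405: log2(p) = -1.302563, -p*log2(p) = 0.528066
H = 0.140796 + 0.530524 + 0.454451 + 0.528066 = 1.653837

H = 1.6538 bits/symbol


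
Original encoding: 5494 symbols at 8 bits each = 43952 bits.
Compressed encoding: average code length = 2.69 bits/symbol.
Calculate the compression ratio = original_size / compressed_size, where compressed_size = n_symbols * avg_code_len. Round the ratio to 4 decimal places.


original_size = n_symbols * orig_bits = 5494 * 8 = 43952 bits
compressed_size = n_symbols * avg_code_len = 5494 * 2.69 = 14778.86 bits
ratio = original_size / compressed_size = 43952 / 14778.86 = 2.974

Compression ratio = 2.974


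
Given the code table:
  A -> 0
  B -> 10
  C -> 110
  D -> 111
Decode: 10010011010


Decoding:
10 -> B
0 -> A
10 -> B
0 -> A
110 -> C
10 -> B


Result: BABACB


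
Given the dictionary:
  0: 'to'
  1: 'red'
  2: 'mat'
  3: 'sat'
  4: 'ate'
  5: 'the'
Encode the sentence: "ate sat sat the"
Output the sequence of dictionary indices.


Look up each word in the dictionary:
  'ate' -> 4
  'sat' -> 3
  'sat' -> 3
  'the' -> 5

Encoded: [4, 3, 3, 5]


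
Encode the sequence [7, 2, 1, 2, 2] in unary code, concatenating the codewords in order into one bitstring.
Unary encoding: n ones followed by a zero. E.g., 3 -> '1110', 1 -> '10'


Encode each number as n ones followed by a terminating 0:
  7 -> 11111110 (8 bits)
  2 -> 110 (3 bits)
  1 -> 10 (2 bits)
  2 -> 110 (3 bits)
  2 -> 110 (3 bits)
Total length = 8 + 3 + 2 + 3 + 3 = 19 bits.

Unary([7, 2, 1, 2, 2]) = 1111111011010110110 (19 bits)


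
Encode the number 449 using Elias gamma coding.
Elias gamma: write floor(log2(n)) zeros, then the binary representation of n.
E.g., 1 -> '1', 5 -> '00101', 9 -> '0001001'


num_bits = floor(log2(449)) + 1 = 9
leading_zeros = num_bits - 1 = 8
binary(449) = 111000001

Elias gamma(449) = '00000000' + '111000001' = 00000000111000001 (17 bits)


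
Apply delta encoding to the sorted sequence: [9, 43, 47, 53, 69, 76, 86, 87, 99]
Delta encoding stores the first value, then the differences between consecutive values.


First value: 9
Deltas:
  43 - 9 = 34
  47 - 43 = 4
  53 - 47 = 6
  69 - 53 = 16
  76 - 69 = 7
  86 - 76 = 10
  87 - 86 = 1
  99 - 87 = 12


Delta encoded: [9, 34, 4, 6, 16, 7, 10, 1, 12]


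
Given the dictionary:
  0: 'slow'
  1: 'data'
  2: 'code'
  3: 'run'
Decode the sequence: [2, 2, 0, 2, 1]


Look up each index in the dictionary:
  2 -> 'code'
  2 -> 'code'
  0 -> 'slow'
  2 -> 'code'
  1 -> 'data'

Decoded: "code code slow code data"


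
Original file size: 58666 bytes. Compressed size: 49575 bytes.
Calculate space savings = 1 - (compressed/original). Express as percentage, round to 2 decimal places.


ratio = compressed/original = 49575/58666 = 0.845038
savings = 1 - ratio = 1 - 0.845038 = 0.154962
as a percentage: 0.154962 * 100 = 15.5%

Space savings = 1 - 49575/58666 = 15.5%


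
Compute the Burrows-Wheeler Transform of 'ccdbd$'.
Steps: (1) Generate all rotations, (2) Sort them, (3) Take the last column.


Rotations (sorted):
  0: $ccdbd -> last char: d
  1: bd$ccd -> last char: d
  2: ccdbd$ -> last char: $
  3: cdbd$c -> last char: c
  4: d$ccdb -> last char: b
  5: dbd$cc -> last char: c


BWT = dd$cbc


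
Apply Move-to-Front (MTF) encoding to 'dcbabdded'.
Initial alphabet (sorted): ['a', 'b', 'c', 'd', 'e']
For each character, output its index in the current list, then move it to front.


MTF encoding:
'd': index 3 in ['a', 'b', 'c', 'd', 'e'] -> ['d', 'a', 'b', 'c', 'e']
'c': index 3 in ['d', 'a', 'b', 'c', 'e'] -> ['c', 'd', 'a', 'b', 'e']
'b': index 3 in ['c', 'd', 'a', 'b', 'e'] -> ['b', 'c', 'd', 'a', 'e']
'a': index 3 in ['b', 'c', 'd', 'a', 'e'] -> ['a', 'b', 'c', 'd', 'e']
'b': index 1 in ['a', 'b', 'c', 'd', 'e'] -> ['b', 'a', 'c', 'd', 'e']
'd': index 3 in ['b', 'a', 'c', 'd', 'e'] -> ['d', 'b', 'a', 'c', 'e']
'd': index 0 in ['d', 'b', 'a', 'c', 'e'] -> ['d', 'b', 'a', 'c', 'e']
'e': index 4 in ['d', 'b', 'a', 'c', 'e'] -> ['e', 'd', 'b', 'a', 'c']
'd': index 1 in ['e', 'd', 'b', 'a', 'c'] -> ['d', 'e', 'b', 'a', 'c']


Output: [3, 3, 3, 3, 1, 3, 0, 4, 1]


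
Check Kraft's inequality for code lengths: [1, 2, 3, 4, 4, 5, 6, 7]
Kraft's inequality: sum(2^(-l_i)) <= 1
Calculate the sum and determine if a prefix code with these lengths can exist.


Sum = 2^(-1) + 2^(-2) + 2^(-3) + 2^(-4) + 2^(-4) + 2^(-5) + 2^(-6) + 2^(-7)
    = 0.5 + 0.25 + 0.125 + 0.0625 + 0.0625 + 0.03125 + 0.015625 + 0.0078125
    = 135/128 = 1.0546875
Since 1.0546875 > 1, Kraft's inequality is NOT satisfied.
A prefix code with these lengths CANNOT exist.

Kraft sum = 1.0546875. Not satisfied.


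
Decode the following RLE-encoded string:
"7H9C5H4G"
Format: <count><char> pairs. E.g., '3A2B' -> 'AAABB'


Expanding each <count><char> pair:
  7H -> 'HHHHHHH'
  9C -> 'CCCCCCCCC'
  5H -> 'HHHHH'
  4G -> 'GGGG'

Decoded = HHHHHHHCCCCCCCCCHHHHHGGGG


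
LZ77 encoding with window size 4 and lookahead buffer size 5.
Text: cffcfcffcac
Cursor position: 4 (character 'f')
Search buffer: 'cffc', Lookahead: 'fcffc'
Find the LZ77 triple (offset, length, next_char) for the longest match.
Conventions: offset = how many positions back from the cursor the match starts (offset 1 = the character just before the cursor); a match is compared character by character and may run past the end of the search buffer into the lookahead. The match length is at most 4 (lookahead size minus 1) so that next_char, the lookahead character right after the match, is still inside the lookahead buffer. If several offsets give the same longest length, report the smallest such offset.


Try each offset into the search buffer:
  offset=1 (pos 3, char 'c'): match length 0
  offset=2 (pos 2, char 'f'): match length 3
  offset=3 (pos 1, char 'f'): match length 1
  offset=4 (pos 0, char 'c'): match length 0
Longest match has length 3 at offset 2.
next_char = character at position 4 + 3 = 7 -> 'f'

Best match: offset=2, length=3 (matching 'fcf' starting at position 2)
LZ77 triple: (2, 3, 'f')


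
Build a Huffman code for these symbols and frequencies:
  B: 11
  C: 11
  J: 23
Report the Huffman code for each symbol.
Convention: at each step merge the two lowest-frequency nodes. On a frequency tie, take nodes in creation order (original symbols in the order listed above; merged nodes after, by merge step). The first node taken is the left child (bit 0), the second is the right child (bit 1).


Huffman tree construction:
Step 1: Merge B(11) + C(11) = 22
Step 2: Merge (B+C)(22) + J(23) = 45
Read each symbol's code off the tree from the root (left child = 0, right child = 1).

Codes:
  B: 00 (length 2)
  C: 01 (length 2)
  J: 1 (length 1)
Average code length: 67/45 = 1.4889 bits/symbol


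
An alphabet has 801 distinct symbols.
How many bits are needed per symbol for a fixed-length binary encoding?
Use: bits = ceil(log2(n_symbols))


log2(801) = 9.6457
Bracket: 2^9 = 512 < 801 <= 2^10 = 1024
So ceil(log2(801)) = 10

bits = ceil(log2(801)) = ceil(9.6457) = 10 bits


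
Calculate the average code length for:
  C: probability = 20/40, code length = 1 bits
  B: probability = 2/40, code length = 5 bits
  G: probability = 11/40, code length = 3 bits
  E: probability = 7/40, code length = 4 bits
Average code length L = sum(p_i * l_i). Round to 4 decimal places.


Weighted contributions p_i * l_i:
  C: (20/40) * 1 = 20/40
  B: (2/40) * 5 = 10/40
  G: (11/40) * 3 = 33/40
  E: (7/40) * 4 = 28/40
Sum = (20 + 10 + 33 + 28)/40 = 91/40

L = 91/40 = 2.2750 bits/symbol


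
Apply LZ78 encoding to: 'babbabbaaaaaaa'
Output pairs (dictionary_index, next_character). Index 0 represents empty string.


LZ78 encoding steps:
Dictionary: {0: ''}
Step 1: w='' (idx 0), next='b' -> output (0, 'b'), add 'b' as idx 1
Step 2: w='' (idx 0), next='a' -> output (0, 'a'), add 'a' as idx 2
Step 3: w='b' (idx 1), next='b' -> output (1, 'b'), add 'bb' as idx 3
Step 4: w='a' (idx 2), next='b' -> output (2, 'b'), add 'ab' as idx 4
Step 5: w='b' (idx 1), next='a' -> output (1, 'a'), add 'ba' as idx 5
Step 6: w='a' (idx 2), next='a' -> output (2, 'a'), add 'aa' as idx 6
Step 7: w='aa' (idx 6), next='a' -> output (6, 'a'), add 'aaa' as idx 7
Step 8: w='a' (idx 2), end of input -> output (2, '')


Encoded: [(0, 'b'), (0, 'a'), (1, 'b'), (2, 'b'), (1, 'a'), (2, 'a'), (6, 'a'), (2, '')]


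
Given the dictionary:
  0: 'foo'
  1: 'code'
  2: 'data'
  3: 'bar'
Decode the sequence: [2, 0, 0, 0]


Look up each index in the dictionary:
  2 -> 'data'
  0 -> 'foo'
  0 -> 'foo'
  0 -> 'foo'

Decoded: "data foo foo foo"


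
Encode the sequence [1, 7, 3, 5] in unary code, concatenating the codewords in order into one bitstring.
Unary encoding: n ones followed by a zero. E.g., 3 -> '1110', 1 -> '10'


Encode each number as n ones followed by a terminating 0:
  1 -> 10 (2 bits)
  7 -> 11111110 (8 bits)
  3 -> 1110 (4 bits)
  5 -> 111110 (6 bits)
Total length = 2 + 8 + 4 + 6 = 20 bits.

Unary([1, 7, 3, 5]) = 10111111101110111110 (20 bits)


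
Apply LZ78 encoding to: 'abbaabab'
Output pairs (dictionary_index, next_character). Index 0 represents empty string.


LZ78 encoding steps:
Dictionary: {0: ''}
Step 1: w='' (idx 0), next='a' -> output (0, 'a'), add 'a' as idx 1
Step 2: w='' (idx 0), next='b' -> output (0, 'b'), add 'b' as idx 2
Step 3: w='b' (idx 2), next='a' -> output (2, 'a'), add 'ba' as idx 3
Step 4: w='a' (idx 1), next='b' -> output (1, 'b'), add 'ab' as idx 4
Step 5: w='ab' (idx 4), end of input -> output (4, '')


Encoded: [(0, 'a'), (0, 'b'), (2, 'a'), (1, 'b'), (4, '')]


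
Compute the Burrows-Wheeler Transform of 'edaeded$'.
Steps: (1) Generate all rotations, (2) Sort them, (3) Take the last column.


Rotations (sorted):
  0: $edaeded -> last char: d
  1: aeded$ed -> last char: d
  2: d$edaede -> last char: e
  3: daeded$e -> last char: e
  4: ded$edae -> last char: e
  5: ed$edaed -> last char: d
  6: edaeded$ -> last char: $
  7: eded$eda -> last char: a


BWT = ddeeed$a


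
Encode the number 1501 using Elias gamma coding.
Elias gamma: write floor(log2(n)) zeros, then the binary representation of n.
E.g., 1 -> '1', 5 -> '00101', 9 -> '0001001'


num_bits = floor(log2(1501)) + 1 = 11
leading_zeros = num_bits - 1 = 10
binary(1501) = 10111011101

Elias gamma(1501) = '0000000000' + '10111011101' = 000000000010111011101 (21 bits)


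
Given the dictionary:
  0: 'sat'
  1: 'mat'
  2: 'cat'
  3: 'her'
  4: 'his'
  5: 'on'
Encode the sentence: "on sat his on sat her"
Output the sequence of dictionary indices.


Look up each word in the dictionary:
  'on' -> 5
  'sat' -> 0
  'his' -> 4
  'on' -> 5
  'sat' -> 0
  'her' -> 3

Encoded: [5, 0, 4, 5, 0, 3]


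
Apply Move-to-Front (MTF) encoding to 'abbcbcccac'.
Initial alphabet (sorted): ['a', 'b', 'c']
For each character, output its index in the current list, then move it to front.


MTF encoding:
'a': index 0 in ['a', 'b', 'c'] -> ['a', 'b', 'c']
'b': index 1 in ['a', 'b', 'c'] -> ['b', 'a', 'c']
'b': index 0 in ['b', 'a', 'c'] -> ['b', 'a', 'c']
'c': index 2 in ['b', 'a', 'c'] -> ['c', 'b', 'a']
'b': index 1 in ['c', 'b', 'a'] -> ['b', 'c', 'a']
'c': index 1 in ['b', 'c', 'a'] -> ['c', 'b', 'a']
'c': index 0 in ['c', 'b', 'a'] -> ['c', 'b', 'a']
'c': index 0 in ['c', 'b', 'a'] -> ['c', 'b', 'a']
'a': index 2 in ['c', 'b', 'a'] -> ['a', 'c', 'b']
'c': index 1 in ['a', 'c', 'b'] -> ['c', 'a', 'b']


Output: [0, 1, 0, 2, 1, 1, 0, 0, 2, 1]


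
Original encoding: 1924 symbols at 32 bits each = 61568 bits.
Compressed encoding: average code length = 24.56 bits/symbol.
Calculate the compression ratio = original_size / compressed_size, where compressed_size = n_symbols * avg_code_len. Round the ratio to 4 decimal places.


original_size = n_symbols * orig_bits = 1924 * 32 = 61568 bits
compressed_size = n_symbols * avg_code_len = 1924 * 24.56 = 47253.44 bits
ratio = original_size / compressed_size = 61568 / 47253.44 = 1.3029

Compression ratio = 1.3029


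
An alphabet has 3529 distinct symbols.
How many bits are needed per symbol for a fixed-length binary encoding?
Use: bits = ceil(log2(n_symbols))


log2(3529) = 11.785
Bracket: 2^11 = 2048 < 3529 <= 2^12 = 4096
So ceil(log2(3529)) = 12

bits = ceil(log2(3529)) = ceil(11.785) = 12 bits


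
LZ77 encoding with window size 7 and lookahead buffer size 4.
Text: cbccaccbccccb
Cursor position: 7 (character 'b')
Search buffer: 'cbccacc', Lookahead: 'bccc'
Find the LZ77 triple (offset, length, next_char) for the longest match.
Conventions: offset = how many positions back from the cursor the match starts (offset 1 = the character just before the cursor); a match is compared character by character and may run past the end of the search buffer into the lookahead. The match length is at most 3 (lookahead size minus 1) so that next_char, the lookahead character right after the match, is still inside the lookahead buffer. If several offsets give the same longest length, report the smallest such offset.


Try each offset into the search buffer:
  offset=1 (pos 6, char 'c'): match length 0
  offset=2 (pos 5, char 'c'): match length 0
  offset=3 (pos 4, char 'a'): match length 0
  offset=4 (pos 3, char 'c'): match length 0
  offset=5 (pos 2, char 'c'): match length 0
  offset=6 (pos 1, char 'b'): match length 3
  offset=7 (pos 0, char 'c'): match length 0
Longest match has length 3 at offset 6.
next_char = character at position 7 + 3 = 10 -> 'c'

Best match: offset=6, length=3 (matching 'bcc' starting at position 1)
LZ77 triple: (6, 3, 'c')
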